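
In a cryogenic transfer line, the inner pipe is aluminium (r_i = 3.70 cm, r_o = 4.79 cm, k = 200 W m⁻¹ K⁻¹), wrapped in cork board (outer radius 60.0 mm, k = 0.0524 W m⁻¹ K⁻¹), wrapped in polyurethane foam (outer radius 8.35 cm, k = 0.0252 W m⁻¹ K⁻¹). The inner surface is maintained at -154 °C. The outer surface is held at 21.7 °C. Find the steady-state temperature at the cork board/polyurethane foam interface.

Treat each layer as a resistance in series:
  R'_aluminium = ln(0.0479/0.0370)/(2πk) = 0.2582/(2π·200) = 2.055×10^-4 m·K/W
  R'_cork board = ln(0.0600/0.0479)/(2πk) = 0.2252/(2π·0.0524) = 0.6841 m·K/W
  R'_polyurethane foam = ln(0.0835/0.0600)/(2πk) = 0.3305/(2π·0.0252) = 2.087 m·K/W
ΣR = 2.055×10^-4 + 0.6841 + 2.087 = 2.771 m·K/W
Q' = ΔT/ΣR = (-154 °C − 21.7 °C)/2.771 = -63.41 W/m
From the inner boundary to the cork board/polyurethane foam interface, ΣR_partial = 0.6843 m·K/W.
T_interface = T_in − Q'·ΣR_partial = -154 °C − (-63.41)(0.6843) = -111 °C

T = -111 °C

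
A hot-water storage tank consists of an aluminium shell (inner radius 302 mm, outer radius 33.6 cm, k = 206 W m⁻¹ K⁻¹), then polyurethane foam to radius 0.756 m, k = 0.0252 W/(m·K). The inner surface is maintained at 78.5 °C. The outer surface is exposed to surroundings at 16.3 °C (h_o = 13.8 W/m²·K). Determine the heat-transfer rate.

Treat each layer as a resistance in series:
  R_aluminium = (1/0.302 − 1/0.336)/(4πk) = 0.3351/(4π·206) = 1.294×10^-4 K/W
  R_polyurethane foam = (1/0.336 − 1/0.756)/(4πk) = 1.653/(4π·0.0252) = 5.221 K/W
  R_conv,out = 1/(4πr²h) = 1/(4π·0.756²·13.8) = 0.01009 K/W
ΣR = 1.294×10^-4 + 5.221 + 0.01009 = 5.231 K/W
Q = ΔT/ΣR = (78.5 °C − 16.3 °C)/5.231 = 11.9 W

Q = 11.9 W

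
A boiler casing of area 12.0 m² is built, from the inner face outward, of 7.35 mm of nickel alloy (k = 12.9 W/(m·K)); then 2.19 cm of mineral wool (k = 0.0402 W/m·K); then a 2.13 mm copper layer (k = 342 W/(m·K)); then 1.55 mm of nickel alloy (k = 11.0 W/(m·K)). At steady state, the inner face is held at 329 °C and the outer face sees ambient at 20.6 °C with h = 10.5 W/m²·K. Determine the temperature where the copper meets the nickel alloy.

Resistance network (inner→outer):
  R_nickel alloy = L/(kA) = 0.00735/(12.9·12.0) = 4.748×10^-5 K/W
  R_mineral wool = L/(kA) = 0.0219/(0.0402·12.0) = 0.04540 K/W
  R_copper = L/(kA) = 0.00213/(342·12.0) = 5.190×10^-7 K/W
  R_nickel alloy = L/(kA) = 0.00155/(11.0·12.0) = 1.174×10^-5 K/W
  R_conv,out = 1/(hA) = 1/(10.5·12.0) = 0.007937 K/W
ΣR = 4.748×10^-5 + 0.04540 + 5.190×10^-7 + 1.174×10^-5 + 0.007937 = 0.05340 K/W
Q = ΔT/ΣR = (329 °C − 20.6 °C)/0.05340 = 5775 W
From the inner boundary to the copper/nickel alloy interface, ΣR_partial = 0.04545 K/W.
T_interface = T_in − Q·ΣR_partial = 329 °C − (5775)(0.04545) = 66.5 °C

T = 66.5 °C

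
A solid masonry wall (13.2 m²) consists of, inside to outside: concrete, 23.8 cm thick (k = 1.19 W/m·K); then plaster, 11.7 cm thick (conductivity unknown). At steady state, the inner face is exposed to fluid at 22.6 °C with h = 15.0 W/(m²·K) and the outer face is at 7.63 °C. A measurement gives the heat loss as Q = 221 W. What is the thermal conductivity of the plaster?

ΣR = ΔT/Q = |22.6 − 7.63|/221 = 0.06774 K/W
Known resistances:
  R_conv,in = 1/(hA) = 1/(15.0·13.2) = 0.005051 K/W
  R_concrete = L/(kA) = 0.238/(1.19·13.2) = 0.01515 K/W
R_plaster = ΣR − ΣR_known = 0.06774 − 0.02020 = 0.04754 K/W
L/(kA) = 0.04754 ⇒ k = 0.117/(0.04754·13.2) = 0.186 W/m·K

k = 0.186 W/m·K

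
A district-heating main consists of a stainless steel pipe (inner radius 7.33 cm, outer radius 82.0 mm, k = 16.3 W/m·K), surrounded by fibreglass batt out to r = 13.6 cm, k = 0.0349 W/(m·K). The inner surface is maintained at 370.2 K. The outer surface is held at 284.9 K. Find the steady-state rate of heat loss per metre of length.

Treat each layer as a resistance in series:
  R'_stainless steel = ln(0.0820/0.0733)/(2πk) = 0.1122/(2π·16.3) = 0.001095 m·K/W
  R'_fibreglass batt = ln(0.136/0.0820)/(2πk) = 0.5059/(2π·0.0349) = 2.307 m·K/W
ΣR = 0.001095 + 2.307 = 2.308 m·K/W
Q' = ΔT/ΣR = (370.2 K − 284.9 K)/2.308 = 37.0 W/m

Q' = 37.0 W/m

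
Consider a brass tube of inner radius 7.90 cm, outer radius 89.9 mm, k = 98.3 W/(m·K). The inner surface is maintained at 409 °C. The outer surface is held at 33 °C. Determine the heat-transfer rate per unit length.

Q' = 2πk·ΔT/ln(r₂/r₁) = 2π × 98.3 × 376 / ln(0.0899/0.0790) = 1.80×10^6 W/m

Q' = 1800 kW/m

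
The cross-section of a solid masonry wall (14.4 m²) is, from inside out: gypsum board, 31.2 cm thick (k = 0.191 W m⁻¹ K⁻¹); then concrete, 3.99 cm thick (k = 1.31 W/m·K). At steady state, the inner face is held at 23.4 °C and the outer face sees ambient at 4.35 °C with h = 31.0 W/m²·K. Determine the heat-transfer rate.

Q = 162 W

Resistance network (inner→outer):
  R_gypsum board = L/(kA) = 0.312/(0.191·14.4) = 0.1134 K/W
  R_concrete = L/(kA) = 0.0399/(1.31·14.4) = 0.002115 K/W
  R_conv,out = 1/(hA) = 1/(31.0·14.4) = 0.002240 K/W
ΣR = 0.1134 + 0.002115 + 0.002240 = 0.1178 K/W
Q = ΔT/ΣR = (23.4 °C − 4.35 °C)/0.1178 = 162 W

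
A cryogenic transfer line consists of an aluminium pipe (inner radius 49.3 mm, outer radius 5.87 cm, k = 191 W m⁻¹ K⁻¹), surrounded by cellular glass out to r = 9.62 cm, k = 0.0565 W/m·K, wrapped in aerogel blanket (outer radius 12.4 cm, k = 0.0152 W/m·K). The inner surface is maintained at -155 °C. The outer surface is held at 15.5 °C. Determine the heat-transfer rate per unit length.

Resistance network (inner→outer):
  R'_aluminium = ln(0.0587/0.0493)/(2πk) = 0.1745/(2π·191) = 1.454×10^-4 m·K/W
  R'_cellular glass = ln(0.0962/0.0587)/(2πk) = 0.4940/(2π·0.0565) = 1.392 m·K/W
  R'_aerogel blanket = ln(0.124/0.0962)/(2πk) = 0.2539/(2π·0.0152) = 2.658 m·K/W
ΣR = 1.454×10^-4 + 1.392 + 2.658 = 4.050 m·K/W
Q' = ΔT/ΣR = (-155 °C − 15.5 °C)/4.050 = -42.1 W/m
(Negative Q' ⇒ heat flows inward; heat gain = 42.1 W/m.)

Q' = 42.1 W/m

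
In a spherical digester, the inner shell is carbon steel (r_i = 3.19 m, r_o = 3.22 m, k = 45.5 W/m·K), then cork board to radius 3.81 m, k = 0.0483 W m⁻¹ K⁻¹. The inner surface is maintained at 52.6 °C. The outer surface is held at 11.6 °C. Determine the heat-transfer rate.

Q = 517 W

Treat each layer as a resistance in series:
  R_carbon steel = (1/3.19 − 1/3.22)/(4πk) = 0.002921/(4π·45.5) = 5.108×10^-6 K/W
  R_cork board = (1/3.22 − 1/3.81)/(4πk) = 0.04809/(4π·0.0483) = 0.07923 K/W
ΣR = 5.108×10^-6 + 0.07923 = 0.07924 K/W
Q = ΔT/ΣR = (52.6 °C − 11.6 °C)/0.07924 = 517 W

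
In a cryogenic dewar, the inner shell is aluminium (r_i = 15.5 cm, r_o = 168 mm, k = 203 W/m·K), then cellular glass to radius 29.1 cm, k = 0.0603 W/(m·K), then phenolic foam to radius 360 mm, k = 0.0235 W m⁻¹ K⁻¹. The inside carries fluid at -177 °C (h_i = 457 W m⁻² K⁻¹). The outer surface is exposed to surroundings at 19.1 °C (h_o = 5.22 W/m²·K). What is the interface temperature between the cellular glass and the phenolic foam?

Series thermal resistances, inner to outer:
  R_conv,in = 1/(4πr²h) = 1/(4π·0.155²·457) = 0.007248 K/W
  R_aluminium = (1/0.155 − 1/0.168)/(4πk) = 0.4992/(4π·203) = 1.957×10^-4 K/W
  R_cellular glass = (1/0.168 − 1/0.291)/(4πk) = 2.516/(4π·0.0603) = 3.320 K/W
  R_phenolic foam = (1/0.291 − 1/0.360)/(4πk) = 0.6586/(4π·0.0235) = 2.230 K/W
  R_conv,out = 1/(4πr²h) = 1/(4π·0.360²·5.22) = 0.1176 K/W
ΣR = 0.007248 + 1.957×10^-4 + 3.320 + 2.230 + 0.1176 = 5.675 K/W
Q = ΔT/ΣR = (-177 °C − 19.1 °C)/5.675 = -34.56 W
From the inner boundary to the cellular glass/phenolic foam interface, ΣR_partial = 3.327 K/W.
T_interface = T_in − Q·ΣR_partial = -177 °C − (-34.56)(3.327) = -62.0 °C

T = -62.0 °C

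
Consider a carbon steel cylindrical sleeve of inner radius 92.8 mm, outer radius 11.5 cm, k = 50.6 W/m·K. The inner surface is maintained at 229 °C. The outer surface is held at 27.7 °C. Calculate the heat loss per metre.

Q' = 2.98×10^5 W/m

Q' = 2πk·ΔT/ln(r₂/r₁) = 2π × 50.6 × 201.3 / ln(0.115/0.0928) = 2.98×10^5 W/m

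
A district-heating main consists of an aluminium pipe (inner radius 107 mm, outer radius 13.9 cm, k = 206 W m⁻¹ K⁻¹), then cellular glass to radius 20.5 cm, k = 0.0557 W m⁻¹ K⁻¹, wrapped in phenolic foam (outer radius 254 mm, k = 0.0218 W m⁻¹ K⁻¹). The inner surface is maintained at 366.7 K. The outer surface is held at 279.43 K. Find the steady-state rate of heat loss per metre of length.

Series thermal resistances, inner to outer:
  R'_aluminium = ln(0.139/0.107)/(2πk) = 0.2616/(2π·206) = 2.021×10^-4 m·K/W
  R'_cellular glass = ln(0.205/0.139)/(2πk) = 0.3885/(2π·0.0557) = 1.110 m·K/W
  R'_phenolic foam = ln(0.254/0.205)/(2πk) = 0.2143/(2π·0.0218) = 1.565 m·K/W
ΣR = 2.021×10^-4 + 1.110 + 1.565 = 2.675 m·K/W
Q' = ΔT/ΣR = (366.7 K − 279.43 K)/2.675 = 32.6 W/m

Q' = 32.6 W/m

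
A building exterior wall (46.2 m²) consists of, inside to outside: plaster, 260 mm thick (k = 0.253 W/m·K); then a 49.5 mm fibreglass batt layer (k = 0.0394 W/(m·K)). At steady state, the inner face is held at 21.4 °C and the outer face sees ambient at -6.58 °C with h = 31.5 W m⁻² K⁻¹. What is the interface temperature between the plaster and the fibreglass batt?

T = 8.98 °C

Series thermal resistances, inner to outer:
  R_plaster = L/(kA) = 0.260/(0.253·46.2) = 0.02224 K/W
  R_fibreglass batt = L/(kA) = 0.0495/(0.0394·46.2) = 0.02719 K/W
  R_conv,out = 1/(hA) = 1/(31.5·46.2) = 6.871×10^-4 K/W
ΣR = 0.02224 + 0.02719 + 6.871×10^-4 = 0.05012 K/W
Q = ΔT/ΣR = (21.4 °C − -6.58 °C)/0.05012 = 558.3 W
From the inner boundary to the plaster/fibreglass batt interface, ΣR_partial = 0.02224 K/W.
T_interface = T_in − Q·ΣR_partial = 21.4 °C − (558.3)(0.02224) = 8.98 °C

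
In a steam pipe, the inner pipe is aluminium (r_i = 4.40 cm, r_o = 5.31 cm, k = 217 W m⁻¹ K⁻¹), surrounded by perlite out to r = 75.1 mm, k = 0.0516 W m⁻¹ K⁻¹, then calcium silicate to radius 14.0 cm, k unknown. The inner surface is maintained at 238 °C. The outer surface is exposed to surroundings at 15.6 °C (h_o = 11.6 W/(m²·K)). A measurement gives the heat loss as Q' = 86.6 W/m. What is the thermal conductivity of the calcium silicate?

k = 0.0708 W/m·K

ΣR = ΔT/Q' = |238 − 15.6|/86.6 = 2.568 m·K/W
Known resistances:
  R'_aluminium = ln(0.0531/0.0440)/(2πk) = 0.1880/(2π·217) = 1.379×10^-4 m·K/W
  R'_perlite = ln(0.0751/0.0531)/(2πk) = 0.3466/(2π·0.0516) = 1.069 m·K/W
  R'_conv,out = 1/(2πr h) = 1/(2π·0.140·11.6) = 0.09800 m·K/W
R_calcium silicate = ΣR − ΣR_known = 2.568 − 1.167 = 1.401 m·K/W
ln(r₂/r₁)/(2πk) = 1.401 ⇒ k = 0.6228/(2π·1.401) = 0.0708 W/m·K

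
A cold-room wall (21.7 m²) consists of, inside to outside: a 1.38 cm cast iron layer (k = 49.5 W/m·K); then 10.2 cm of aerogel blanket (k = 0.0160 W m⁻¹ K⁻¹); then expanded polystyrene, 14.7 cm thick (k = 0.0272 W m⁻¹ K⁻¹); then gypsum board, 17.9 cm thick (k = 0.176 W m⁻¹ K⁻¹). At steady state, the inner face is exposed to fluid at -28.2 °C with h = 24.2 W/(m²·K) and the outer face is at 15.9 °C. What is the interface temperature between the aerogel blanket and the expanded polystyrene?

T = -6.16 °C

Series thermal resistances, inner to outer:
  R_conv,in = 1/(hA) = 1/(24.2·21.7) = 0.001904 K/W
  R_cast iron = L/(kA) = 0.0138/(49.5·21.7) = 1.285×10^-5 K/W
  R_aerogel blanket = L/(kA) = 0.102/(0.0160·21.7) = 0.2938 K/W
  R_expanded polystyrene = L/(kA) = 0.147/(0.0272·21.7) = 0.2491 K/W
  R_gypsum board = L/(kA) = 0.179/(0.176·21.7) = 0.04687 K/W
ΣR = 0.001904 + 1.285×10^-5 + 0.2938 + 0.2491 + 0.04687 = 0.5917 K/W
Q = ΔT/ΣR = (-28.2 °C − 15.9 °C)/0.5917 = -74.53 W
From the inner boundary to the aerogel blanket/expanded polystyrene interface, ΣR_partial = 0.2957 K/W.
T_interface = T_in − Q·ΣR_partial = -28.2 °C − (-74.53)(0.2957) = -6.16 °C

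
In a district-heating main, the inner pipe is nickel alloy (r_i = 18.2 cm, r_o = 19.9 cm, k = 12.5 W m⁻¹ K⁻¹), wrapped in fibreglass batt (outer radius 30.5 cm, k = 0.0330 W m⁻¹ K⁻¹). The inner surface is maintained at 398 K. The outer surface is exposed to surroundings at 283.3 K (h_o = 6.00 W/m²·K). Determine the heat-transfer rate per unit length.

Q' = 53.4 W/m

Treat each layer as a resistance in series:
  R'_nickel alloy = ln(0.199/0.182)/(2πk) = 0.08930/(2π·12.5) = 0.001137 m·K/W
  R'_fibreglass batt = ln(0.305/0.199)/(2πk) = 0.4270/(2π·0.0330) = 2.059 m·K/W
  R'_conv,out = 1/(2πr h) = 1/(2π·0.305·6.00) = 0.08697 m·K/W
ΣR = 0.001137 + 2.059 + 0.08697 = 2.147 m·K/W
Q' = ΔT/ΣR = (398 K − 283.3 K)/2.147 = 53.4 W/m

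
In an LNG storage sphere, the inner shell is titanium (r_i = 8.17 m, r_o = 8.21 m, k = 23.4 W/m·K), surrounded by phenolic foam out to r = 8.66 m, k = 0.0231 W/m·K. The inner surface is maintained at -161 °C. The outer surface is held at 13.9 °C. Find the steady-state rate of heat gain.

Treat each layer as a resistance in series:
  R_titanium = (1/8.17 − 1/8.21)/(4πk) = 5.963×10^-4/(4π·23.4) = 2.028×10^-6 K/W
  R_phenolic foam = (1/8.21 − 1/8.66)/(4πk) = 0.006329/(4π·0.0231) = 0.02180 K/W
ΣR = 2.028×10^-6 + 0.02180 = 0.02180 K/W
Q = ΔT/ΣR = (-161 °C − 13.9 °C)/0.02180 = -8020 W
(Negative Q ⇒ heat flows inward; heat gain = 8020 W.)

Q = 8.02 kW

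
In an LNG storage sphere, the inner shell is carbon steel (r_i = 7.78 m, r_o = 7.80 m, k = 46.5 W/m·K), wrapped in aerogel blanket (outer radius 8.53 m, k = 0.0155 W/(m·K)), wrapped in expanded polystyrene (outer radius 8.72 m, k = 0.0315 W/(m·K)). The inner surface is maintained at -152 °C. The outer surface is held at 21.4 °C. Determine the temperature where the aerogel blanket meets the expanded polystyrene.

T = 3.6 °C

Series thermal resistances, inner to outer:
  R_carbon steel = (1/7.78 − 1/7.80)/(4πk) = 3.296×10^-4/(4π·46.5) = 5.640×10^-7 K/W
  R_aerogel blanket = (1/7.80 − 1/8.53)/(4πk) = 0.01097/(4π·0.0155) = 0.05633 K/W
  R_expanded polystyrene = (1/8.53 − 1/8.72)/(4πk) = 0.002554/(4π·0.0315) = 0.006453 K/W
ΣR = 5.640×10^-7 + 0.05633 + 0.006453 = 0.06278 K/W
Q = ΔT/ΣR = (-152 °C − 21.4 °C)/0.06278 = -2762 W
From the inner boundary to the aerogel blanket/expanded polystyrene interface, ΣR_partial = 0.05633 K/W.
T_interface = T_in − Q·ΣR_partial = -152 °C − (-2762)(0.05633) = 3.6 °C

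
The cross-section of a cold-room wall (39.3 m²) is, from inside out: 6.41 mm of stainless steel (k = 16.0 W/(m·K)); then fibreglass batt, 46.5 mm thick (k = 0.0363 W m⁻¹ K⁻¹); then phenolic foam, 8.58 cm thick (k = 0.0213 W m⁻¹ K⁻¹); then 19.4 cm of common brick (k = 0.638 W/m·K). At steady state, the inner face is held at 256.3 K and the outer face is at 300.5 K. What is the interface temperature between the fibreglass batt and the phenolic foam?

Series thermal resistances, inner to outer:
  R_stainless steel = L/(kA) = 0.00641/(16.0·39.3) = 1.019×10^-5 K/W
  R_fibreglass batt = L/(kA) = 0.0465/(0.0363·39.3) = 0.03260 K/W
  R_phenolic foam = L/(kA) = 0.0858/(0.0213·39.3) = 0.1025 K/W
  R_common brick = L/(kA) = 0.194/(0.638·39.3) = 0.007737 K/W
ΣR = 1.019×10^-5 + 0.03260 + 0.1025 + 0.007737 = 0.1428 K/W
Q = ΔT/ΣR = (256.3 K − 300.5 K)/0.1428 = -309.5 W
From the inner boundary to the fibreglass batt/phenolic foam interface, ΣR_partial = 0.03261 K/W.
T_interface = T_in − Q·ΣR_partial = 256.3 K − (-309.5)(0.03261) = 266.39 K

T = 266.39 K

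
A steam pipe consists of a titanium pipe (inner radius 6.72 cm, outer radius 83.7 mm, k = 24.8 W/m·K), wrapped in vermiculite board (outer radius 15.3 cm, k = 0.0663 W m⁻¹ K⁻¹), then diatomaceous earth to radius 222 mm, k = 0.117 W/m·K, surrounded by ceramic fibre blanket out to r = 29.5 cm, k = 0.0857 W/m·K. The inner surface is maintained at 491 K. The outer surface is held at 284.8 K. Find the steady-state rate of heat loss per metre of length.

Q' = 83.0 W/m

Treat each layer as a resistance in series:
  R'_titanium = ln(0.0837/0.0672)/(2πk) = 0.2196/(2π·24.8) = 0.001409 m·K/W
  R'_vermiculite board = ln(0.153/0.0837)/(2πk) = 0.6032/(2π·0.0663) = 1.448 m·K/W
  R'_diatomaceous earth = ln(0.222/0.153)/(2πk) = 0.3722/(2π·0.117) = 0.5064 m·K/W
  R'_ceramic fibre blanket = ln(0.295/0.222)/(2πk) = 0.2843/(2π·0.0857) = 0.5280 m·K/W
ΣR = 0.001409 + 1.448 + 0.5064 + 0.5280 = 2.484 m·K/W
Q' = ΔT/ΣR = (491 K − 284.8 K)/2.484 = 83.0 W/m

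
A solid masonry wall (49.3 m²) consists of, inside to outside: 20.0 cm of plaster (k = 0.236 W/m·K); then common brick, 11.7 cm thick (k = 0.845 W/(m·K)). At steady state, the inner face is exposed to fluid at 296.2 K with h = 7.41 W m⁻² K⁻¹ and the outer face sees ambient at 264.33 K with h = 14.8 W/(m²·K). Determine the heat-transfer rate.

Q = 1320 W

Resistance network (inner→outer):
  R_conv,in = 1/(hA) = 1/(7.41·49.3) = 0.002737 K/W
  R_plaster = L/(kA) = 0.200/(0.236·49.3) = 0.01719 K/W
  R_common brick = L/(kA) = 0.117/(0.845·49.3) = 0.002809 K/W
  R_conv,out = 1/(hA) = 1/(14.8·49.3) = 0.001371 K/W
ΣR = 0.002737 + 0.01719 + 0.002809 + 0.001371 = 0.02411 K/W
Q = ΔT/ΣR = (296.2 K − 264.33 K)/0.02411 = 1320 W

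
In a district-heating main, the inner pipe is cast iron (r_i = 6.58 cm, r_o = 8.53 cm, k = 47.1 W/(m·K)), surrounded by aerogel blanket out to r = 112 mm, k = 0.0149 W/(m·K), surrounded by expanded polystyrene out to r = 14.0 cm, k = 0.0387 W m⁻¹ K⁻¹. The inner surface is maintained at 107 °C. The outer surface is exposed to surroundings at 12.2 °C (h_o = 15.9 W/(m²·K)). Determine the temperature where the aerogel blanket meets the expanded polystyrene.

T = 36.3 °C

Treat each layer as a resistance in series:
  R'_cast iron = ln(0.0853/0.0658)/(2πk) = 0.2596/(2π·47.1) = 8.771×10^-4 m·K/W
  R'_aerogel blanket = ln(0.112/0.0853)/(2πk) = 0.2723/(2π·0.0149) = 2.909 m·K/W
  R'_expanded polystyrene = ln(0.140/0.112)/(2πk) = 0.2231/(2π·0.0387) = 0.9177 m·K/W
  R'_conv,out = 1/(2πr h) = 1/(2π·0.140·15.9) = 0.07150 m·K/W
ΣR = 8.771×10^-4 + 2.909 + 0.9177 + 0.07150 = 3.899 m·K/W
Q' = ΔT/ΣR = (107 °C − 12.2 °C)/3.899 = 24.31 W/m
From the inner boundary to the aerogel blanket/expanded polystyrene interface, ΣR_partial = 2.910 m·K/W.
T_interface = T_in − Q'·ΣR_partial = 107 °C − (24.31)(2.910) = 36.3 °C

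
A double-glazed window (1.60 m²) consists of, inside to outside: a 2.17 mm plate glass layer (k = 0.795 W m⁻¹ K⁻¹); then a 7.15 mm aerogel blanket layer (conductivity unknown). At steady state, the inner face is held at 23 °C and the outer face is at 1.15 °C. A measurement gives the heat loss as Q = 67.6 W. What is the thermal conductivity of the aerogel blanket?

k = 0.0139 W/m·K

ΣR = ΔT/Q = |23 − 1.15|/67.6 = 0.3232 K/W
Known resistances:
  R_plate glass = L/(kA) = 0.00217/(0.795·1.60) = 0.001706 K/W
R_aerogel blanket = ΣR − ΣR_known = 0.3232 − 0.001706 = 0.3215 K/W
L/(kA) = 0.3215 ⇒ k = 0.00715/(0.3215·1.60) = 0.0139 W/m·K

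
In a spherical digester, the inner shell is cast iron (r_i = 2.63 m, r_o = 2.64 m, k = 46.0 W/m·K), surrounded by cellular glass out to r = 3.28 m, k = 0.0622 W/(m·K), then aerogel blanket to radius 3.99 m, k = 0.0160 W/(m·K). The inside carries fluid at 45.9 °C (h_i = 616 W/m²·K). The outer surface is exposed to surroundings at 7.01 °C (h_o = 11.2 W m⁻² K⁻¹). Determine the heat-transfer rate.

Series thermal resistances, inner to outer:
  R_conv,in = 1/(4πr²h) = 1/(4π·2.63²·616) = 1.868×10^-5 K/W
  R_cast iron = (1/2.63 − 1/2.64)/(4πk) = 0.001440/(4π·46.0) = 2.492×10^-6 K/W
  R_cellular glass = (1/2.64 − 1/3.28)/(4πk) = 0.07391/(4π·0.0622) = 0.09456 K/W
  R_aerogel blanket = (1/3.28 − 1/3.99)/(4πk) = 0.05425/(4π·0.0160) = 0.2698 K/W
  R_conv,out = 1/(4πr²h) = 1/(4π·3.99²·11.2) = 4.463×10^-4 K/W
ΣR = 1.868×10^-5 + 2.492×10^-6 + 0.09456 + 0.2698 + 4.463×10^-4 = 0.3648 K/W
Q = ΔT/ΣR = (45.9 °C − 7.01 °C)/0.3648 = 107 W

Q = 107 W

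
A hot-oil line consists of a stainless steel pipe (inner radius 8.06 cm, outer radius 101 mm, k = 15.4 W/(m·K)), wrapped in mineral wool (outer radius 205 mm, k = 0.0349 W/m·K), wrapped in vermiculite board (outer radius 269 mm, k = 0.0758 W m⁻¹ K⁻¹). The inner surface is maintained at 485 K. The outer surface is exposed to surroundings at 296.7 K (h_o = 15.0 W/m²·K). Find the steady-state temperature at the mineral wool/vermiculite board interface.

T = 326.6 K

Resistance network (inner→outer):
  R'_stainless steel = ln(0.101/0.0806)/(2πk) = 0.2256/(2π·15.4) = 0.002332 m·K/W
  R'_mineral wool = ln(0.205/0.101)/(2πk) = 0.7079/(2π·0.0349) = 3.228 m·K/W
  R'_vermiculite board = ln(0.269/0.205)/(2πk) = 0.2717/(2π·0.0758) = 0.5705 m·K/W
  R'_conv,out = 1/(2πr h) = 1/(2π·0.269·15.0) = 0.03944 m·K/W
ΣR = 0.002332 + 3.228 + 0.5705 + 0.03944 = 3.840 m·K/W
Q' = ΔT/ΣR = (485 K − 296.7 K)/3.840 = 49.04 W/m
From the inner boundary to the mineral wool/vermiculite board interface, ΣR_partial = 3.230 m·K/W.
T_interface = T_in − Q'·ΣR_partial = 485 K − (49.04)(3.230) = 326.6 K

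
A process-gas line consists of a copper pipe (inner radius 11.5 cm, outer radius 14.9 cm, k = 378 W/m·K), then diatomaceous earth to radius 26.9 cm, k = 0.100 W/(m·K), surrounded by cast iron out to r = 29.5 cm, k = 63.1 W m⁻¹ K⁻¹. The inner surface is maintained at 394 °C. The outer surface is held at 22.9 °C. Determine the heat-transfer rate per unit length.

Series thermal resistances, inner to outer:
  R'_copper = ln(0.149/0.115)/(2πk) = 0.2590/(2π·378) = 1.091×10^-4 m·K/W
  R'_diatomaceous earth = ln(0.269/0.149)/(2πk) = 0.5908/(2π·0.100) = 0.9402 m·K/W
  R'_cast iron = ln(0.295/0.269)/(2πk) = 0.09226/(2π·63.1) = 2.327×10^-4 m·K/W
ΣR = 1.091×10^-4 + 0.9402 + 2.327×10^-4 = 0.9405 m·K/W
Q' = ΔT/ΣR = (394 °C − 22.9 °C)/0.9405 = 395 W/m

Q' = 395 W/m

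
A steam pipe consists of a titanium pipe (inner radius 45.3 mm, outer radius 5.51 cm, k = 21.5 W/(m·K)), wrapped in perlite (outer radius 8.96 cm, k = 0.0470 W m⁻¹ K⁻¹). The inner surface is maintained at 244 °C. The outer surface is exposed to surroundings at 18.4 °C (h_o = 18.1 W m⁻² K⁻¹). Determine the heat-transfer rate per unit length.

Q' = 129 W/m

Series thermal resistances, inner to outer:
  R'_titanium = ln(0.0551/0.0453)/(2πk) = 0.1958/(2π·21.5) = 0.001450 m·K/W
  R'_perlite = ln(0.0896/0.0551)/(2πk) = 0.4862/(2π·0.0470) = 1.646 m·K/W
  R'_conv,out = 1/(2πr h) = 1/(2π·0.0896·18.1) = 0.09814 m·K/W
ΣR = 0.001450 + 1.646 + 0.09814 = 1.746 m·K/W
Q' = ΔT/ΣR = (244 °C − 18.4 °C)/1.746 = 129 W/m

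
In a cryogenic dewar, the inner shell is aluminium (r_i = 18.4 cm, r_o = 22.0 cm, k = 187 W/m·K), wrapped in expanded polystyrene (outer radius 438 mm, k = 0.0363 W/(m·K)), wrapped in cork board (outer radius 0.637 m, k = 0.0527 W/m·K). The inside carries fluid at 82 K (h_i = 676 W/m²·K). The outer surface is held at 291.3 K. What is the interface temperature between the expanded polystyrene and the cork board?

Resistance network (inner→outer):
  R_conv,in = 1/(4πr²h) = 1/(4π·0.184²·676) = 0.003477 K/W
  R_aluminium = (1/0.184 − 1/0.220)/(4πk) = 0.8893/(4π·187) = 3.785×10^-4 K/W
  R_expanded polystyrene = (1/0.220 − 1/0.438)/(4πk) = 2.262/(4π·0.0363) = 4.960 K/W
  R_cork board = (1/0.438 − 1/0.637)/(4πk) = 0.7132/(4π·0.0527) = 1.077 K/W
ΣR = 0.003477 + 3.785×10^-4 + 4.960 + 1.077 = 6.041 K/W
Q = ΔT/ΣR = (82 K − 291.3 K)/6.041 = -34.65 W
From the inner boundary to the expanded polystyrene/cork board interface, ΣR_partial = 4.964 K/W.
T_interface = T_in − Q·ΣR_partial = 82 K − (-34.65)(4.964) = 254.0 K

T = 254.0 K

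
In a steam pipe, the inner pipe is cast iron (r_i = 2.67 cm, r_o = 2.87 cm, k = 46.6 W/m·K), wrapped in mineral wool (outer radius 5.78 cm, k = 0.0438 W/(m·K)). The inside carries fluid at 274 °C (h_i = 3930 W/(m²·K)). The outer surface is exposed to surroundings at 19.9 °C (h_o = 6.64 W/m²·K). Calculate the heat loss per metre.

Series thermal resistances, inner to outer:
  R'_conv,in = 1/(2πr h) = 1/(2π·0.0267·3930) = 0.001517 m·K/W
  R'_cast iron = ln(0.0287/0.0267)/(2πk) = 0.07223/(2π·46.6) = 2.467×10^-4 m·K/W
  R'_mineral wool = ln(0.0578/0.0287)/(2πk) = 0.7001/(2π·0.0438) = 2.544 m·K/W
  R'_conv,out = 1/(2πr h) = 1/(2π·0.0578·6.64) = 0.4147 m·K/W
ΣR = 0.001517 + 2.467×10^-4 + 2.544 + 0.4147 = 2.960 m·K/W
Q' = ΔT/ΣR = (274 °C − 19.9 °C)/2.960 = 85.8 W/m

Q' = 85.8 W/m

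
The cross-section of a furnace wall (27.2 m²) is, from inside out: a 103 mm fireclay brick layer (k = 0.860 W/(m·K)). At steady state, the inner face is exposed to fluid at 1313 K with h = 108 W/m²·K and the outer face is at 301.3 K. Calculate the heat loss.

Q = 2.13×10^5 W

Series thermal resistances, inner to outer:
  R_conv,in = 1/(hA) = 1/(108·27.2) = 3.404×10^-4 K/W
  R_fireclay brick = L/(kA) = 0.103/(0.860·27.2) = 0.004403 K/W
ΣR = 3.404×10^-4 + 0.004403 = 0.004743 K/W
Q = ΔT/ΣR = (1313 K − 301.3 K)/0.004743 = 2.13×10^5 W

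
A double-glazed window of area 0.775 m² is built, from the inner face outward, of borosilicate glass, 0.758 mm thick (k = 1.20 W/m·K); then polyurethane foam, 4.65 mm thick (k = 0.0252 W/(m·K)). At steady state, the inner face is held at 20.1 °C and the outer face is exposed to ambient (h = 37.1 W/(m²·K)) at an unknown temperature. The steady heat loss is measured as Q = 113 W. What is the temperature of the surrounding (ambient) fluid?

T_out = -10.8 °C

Series resistances:
  R_borosilicate glass = L/(kA) = 7.58×10^-4/(1.20·0.775) = 8.151×10^-4 K/W
  R_polyurethane foam = L/(kA) = 0.00465/(0.0252·0.775) = 0.2381 K/W
  R_conv,out = 1/(hA) = 1/(37.1·0.775) = 0.03478 K/W
ΣR = 0.2737 K/W
ΔT = Q·ΣR = 113 × 0.2737 = 30.93 K
Heat flows outward, so T_out = T_in − ΔT = 20.1 − 30.93 = -10.8 °C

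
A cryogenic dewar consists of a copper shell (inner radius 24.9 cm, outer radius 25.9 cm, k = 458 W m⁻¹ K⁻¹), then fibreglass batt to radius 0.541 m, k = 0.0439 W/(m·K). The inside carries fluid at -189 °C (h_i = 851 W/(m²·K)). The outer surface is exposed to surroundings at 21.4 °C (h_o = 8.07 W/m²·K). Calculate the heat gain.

Q = 57.1 W

Series thermal resistances, inner to outer:
  R_conv,in = 1/(4πr²h) = 1/(4π·0.249²·851) = 0.001508 K/W
  R_copper = (1/0.249 − 1/0.259)/(4πk) = 0.1551/(4π·458) = 2.694×10^-5 K/W
  R_fibreglass batt = (1/0.259 − 1/0.541)/(4πk) = 2.013/(4π·0.0439) = 3.648 K/W
  R_conv,out = 1/(4πr²h) = 1/(4π·0.541²·8.07) = 0.03369 K/W
ΣR = 0.001508 + 2.694×10^-5 + 3.648 + 0.03369 = 3.683 K/W
Q = ΔT/ΣR = (-189 °C − 21.4 °C)/3.683 = -57.1 W
(Negative Q ⇒ heat flows inward; heat gain = 57.1 W.)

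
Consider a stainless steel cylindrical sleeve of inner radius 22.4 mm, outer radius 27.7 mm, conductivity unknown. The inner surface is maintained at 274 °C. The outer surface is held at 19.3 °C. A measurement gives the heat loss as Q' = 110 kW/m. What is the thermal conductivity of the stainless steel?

k = 14.6 W/m·K

ΣR = ΔT/Q' = |274 − 19.3|/1.10×10^5 = 0.002315 m·K/W
ln(r₂/r₁)/(2πk) = 0.002315 ⇒ k = 0.2124/(2π·0.002315) = 14.6 W/m·K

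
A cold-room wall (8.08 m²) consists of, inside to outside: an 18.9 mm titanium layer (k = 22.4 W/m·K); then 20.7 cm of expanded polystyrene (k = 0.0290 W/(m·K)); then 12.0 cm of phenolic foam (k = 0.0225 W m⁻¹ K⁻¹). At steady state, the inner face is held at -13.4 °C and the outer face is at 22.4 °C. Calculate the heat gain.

Treat each layer as a resistance in series:
  R_titanium = L/(kA) = 0.0189/(22.4·8.08) = 1.044×10^-4 K/W
  R_expanded polystyrene = L/(kA) = 0.207/(0.0290·8.08) = 0.8834 K/W
  R_phenolic foam = L/(kA) = 0.120/(0.0225·8.08) = 0.6601 K/W
ΣR = 1.044×10^-4 + 0.8834 + 0.6601 = 1.544 K/W
Q = ΔT/ΣR = (-13.4 °C − 22.4 °C)/1.544 = -23.2 W
(Negative Q ⇒ heat flows inward; heat gain = 23.2 W.)

Q = 23.2 W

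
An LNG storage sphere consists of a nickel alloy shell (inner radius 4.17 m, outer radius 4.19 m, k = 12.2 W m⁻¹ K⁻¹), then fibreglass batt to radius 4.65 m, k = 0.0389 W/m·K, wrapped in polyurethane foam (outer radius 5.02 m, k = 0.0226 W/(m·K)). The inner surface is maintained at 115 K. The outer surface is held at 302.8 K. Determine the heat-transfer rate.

Q = 1800 W

Treat each layer as a resistance in series:
  R_nickel alloy = (1/4.17 − 1/4.19)/(4πk) = 0.001145/(4π·12.2) = 7.466×10^-6 K/W
  R_fibreglass batt = (1/4.19 − 1/4.65)/(4πk) = 0.02361/(4π·0.0389) = 0.04830 K/W
  R_polyurethane foam = (1/4.65 − 1/5.02)/(4πk) = 0.01585/(4π·0.0226) = 0.05581 K/W
ΣR = 7.466×10^-6 + 0.04830 + 0.05581 = 0.1041 K/W
Q = ΔT/ΣR = (115 K − 302.8 K)/0.1041 = -1800 W
(Negative Q ⇒ heat flows inward; heat gain = 1800 W.)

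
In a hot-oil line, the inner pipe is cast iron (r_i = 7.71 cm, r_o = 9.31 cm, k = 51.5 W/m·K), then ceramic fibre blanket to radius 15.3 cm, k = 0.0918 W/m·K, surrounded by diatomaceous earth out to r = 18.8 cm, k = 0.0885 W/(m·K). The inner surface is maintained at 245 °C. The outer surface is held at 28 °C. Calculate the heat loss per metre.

Treat each layer as a resistance in series:
  R'_cast iron = ln(0.0931/0.0771)/(2πk) = 0.1886/(2π·51.5) = 5.828×10^-4 m·K/W
  R'_ceramic fibre blanket = ln(0.153/0.0931)/(2πk) = 0.4968/(2π·0.0918) = 0.8612 m·K/W
  R'_diatomaceous earth = ln(0.188/0.153)/(2πk) = 0.2060/(2π·0.0885) = 0.3705 m·K/W
ΣR = 5.828×10^-4 + 0.8612 + 0.3705 = 1.232 m·K/W
Q' = ΔT/ΣR = (245 °C − 28 °C)/1.232 = 176 W/m

Q' = 176 W/m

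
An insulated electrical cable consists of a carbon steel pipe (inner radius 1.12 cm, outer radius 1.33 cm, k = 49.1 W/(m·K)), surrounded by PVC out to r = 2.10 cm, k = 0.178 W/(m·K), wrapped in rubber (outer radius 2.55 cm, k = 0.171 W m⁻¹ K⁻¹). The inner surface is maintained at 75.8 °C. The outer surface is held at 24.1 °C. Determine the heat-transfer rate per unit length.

Treat each layer as a resistance in series:
  R'_carbon steel = ln(0.0133/0.0112)/(2πk) = 0.1719/(2π·49.1) = 5.570×10^-4 m·K/W
  R'_PVC = ln(0.0210/0.0133)/(2πk) = 0.4568/(2π·0.178) = 0.4084 m·K/W
  R'_rubber = ln(0.0255/0.0210)/(2πk) = 0.1942/(2π·0.171) = 0.1807 m·K/W
ΣR = 5.570×10^-4 + 0.4084 + 0.1807 = 0.5897 m·K/W
Q' = ΔT/ΣR = (75.8 °C − 24.1 °C)/0.5897 = 87.7 W/m

Q' = 87.7 W/m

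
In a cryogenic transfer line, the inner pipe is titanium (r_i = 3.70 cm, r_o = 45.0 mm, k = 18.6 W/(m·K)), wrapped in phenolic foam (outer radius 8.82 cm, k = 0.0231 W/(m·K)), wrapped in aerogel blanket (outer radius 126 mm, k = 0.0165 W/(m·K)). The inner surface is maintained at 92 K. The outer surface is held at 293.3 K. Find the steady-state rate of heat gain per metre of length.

Resistance network (inner→outer):
  R'_titanium = ln(0.0450/0.0370)/(2πk) = 0.1957/(2π·18.6) = 0.001675 m·K/W
  R'_phenolic foam = ln(0.0882/0.0450)/(2πk) = 0.6729/(2π·0.0231) = 4.636 m·K/W
  R'_aerogel blanket = ln(0.126/0.0882)/(2πk) = 0.3567/(2π·0.0165) = 3.440 m·K/W
ΣR = 0.001675 + 4.636 + 3.440 = 8.078 m·K/W
Q' = ΔT/ΣR = (92 K − 293.3 K)/8.078 = -24.9 W/m
(Negative Q' ⇒ heat flows inward; heat gain = 24.9 W/m.)

Q' = 24.9 W/m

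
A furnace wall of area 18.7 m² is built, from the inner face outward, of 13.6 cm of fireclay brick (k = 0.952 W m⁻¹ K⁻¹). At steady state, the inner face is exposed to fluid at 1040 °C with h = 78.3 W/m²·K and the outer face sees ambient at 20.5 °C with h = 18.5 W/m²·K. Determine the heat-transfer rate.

Resistance network (inner→outer):
  R_conv,in = 1/(hA) = 1/(78.3·18.7) = 6.830×10^-4 K/W
  R_fireclay brick = L/(kA) = 0.136/(0.952·18.7) = 0.007639 K/W
  R_conv,out = 1/(hA) = 1/(18.5·18.7) = 0.002891 K/W
ΣR = 6.830×10^-4 + 0.007639 + 0.002891 = 0.01121 K/W
Q = ΔT/ΣR = (1040 °C − 20.5 °C)/0.01121 = 90900 W

Q = 90.9 kW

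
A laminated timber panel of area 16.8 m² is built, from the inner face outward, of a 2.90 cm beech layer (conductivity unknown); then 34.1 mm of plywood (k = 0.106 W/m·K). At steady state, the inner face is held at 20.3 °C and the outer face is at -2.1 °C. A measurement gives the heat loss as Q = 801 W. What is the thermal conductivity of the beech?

k = 0.196 W/m·K

ΣR = ΔT/Q = |20.3 − -2.1|/801 = 0.02797 K/W
Known resistances:
  R_plywood = L/(kA) = 0.0341/(0.106·16.8) = 0.01915 K/W
R_beech = ΣR − ΣR_known = 0.02797 − 0.01915 = 0.008820 K/W
L/(kA) = 0.008820 ⇒ k = 0.0290/(0.008820·16.8) = 0.196 W/m·K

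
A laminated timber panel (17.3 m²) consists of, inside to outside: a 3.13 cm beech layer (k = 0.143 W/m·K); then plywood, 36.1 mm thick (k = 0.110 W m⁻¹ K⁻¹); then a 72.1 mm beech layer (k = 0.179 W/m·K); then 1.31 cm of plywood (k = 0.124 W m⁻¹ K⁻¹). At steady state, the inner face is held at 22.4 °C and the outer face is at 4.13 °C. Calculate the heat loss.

Q = 299 W

Treat each layer as a resistance in series:
  R_beech = L/(kA) = 0.0313/(0.143·17.3) = 0.01265 K/W
  R_plywood = L/(kA) = 0.0361/(0.110·17.3) = 0.01897 K/W
  R_beech = L/(kA) = 0.0721/(0.179·17.3) = 0.02328 K/W
  R_plywood = L/(kA) = 0.0131/(0.124·17.3) = 0.006107 K/W
ΣR = 0.01265 + 0.01897 + 0.02328 + 0.006107 = 0.06101 K/W
Q = ΔT/ΣR = (22.4 °C − 4.13 °C)/0.06101 = 299 W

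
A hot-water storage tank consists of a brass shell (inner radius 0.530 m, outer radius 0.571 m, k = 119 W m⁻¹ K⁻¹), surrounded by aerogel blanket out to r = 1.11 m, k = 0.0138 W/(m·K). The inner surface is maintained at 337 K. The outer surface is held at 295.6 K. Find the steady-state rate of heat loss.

Q = 8.44 W

Resistance network (inner→outer):
  R_brass = (1/0.530 − 1/0.571)/(4πk) = 0.1355/(4π·119) = 9.060×10^-5 K/W
  R_aerogel blanket = (1/0.571 − 1/1.11)/(4πk) = 0.8504/(4π·0.0138) = 4.904 K/W
ΣR = 9.060×10^-5 + 4.904 = 4.904 K/W
Q = ΔT/ΣR = (337 K − 295.6 K)/4.904 = 8.44 W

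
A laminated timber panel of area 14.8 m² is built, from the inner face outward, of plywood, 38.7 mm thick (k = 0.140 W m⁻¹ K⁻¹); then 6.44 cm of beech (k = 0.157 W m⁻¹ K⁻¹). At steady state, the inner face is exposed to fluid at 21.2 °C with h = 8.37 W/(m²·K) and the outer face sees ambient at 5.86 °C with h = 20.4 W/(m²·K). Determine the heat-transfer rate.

Q = 265 W

Treat each layer as a resistance in series:
  R_conv,in = 1/(hA) = 1/(8.37·14.8) = 0.008073 K/W
  R_plywood = L/(kA) = 0.0387/(0.140·14.8) = 0.01868 K/W
  R_beech = L/(kA) = 0.0644/(0.157·14.8) = 0.02772 K/W
  R_conv,out = 1/(hA) = 1/(20.4·14.8) = 0.003312 K/W
ΣR = 0.008073 + 0.01868 + 0.02772 + 0.003312 = 0.05779 K/W
Q = ΔT/ΣR = (21.2 °C − 5.86 °C)/0.05779 = 265 W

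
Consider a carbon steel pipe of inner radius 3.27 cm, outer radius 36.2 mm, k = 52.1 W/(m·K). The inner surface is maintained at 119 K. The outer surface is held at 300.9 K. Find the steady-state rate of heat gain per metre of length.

Q' = 2πk·ΔT/ln(r₂/r₁) = 2π × 52.1 × 181.9 / ln(0.0362/0.0327) = 5.86×10^5 W/m

Q' = 586 kW/m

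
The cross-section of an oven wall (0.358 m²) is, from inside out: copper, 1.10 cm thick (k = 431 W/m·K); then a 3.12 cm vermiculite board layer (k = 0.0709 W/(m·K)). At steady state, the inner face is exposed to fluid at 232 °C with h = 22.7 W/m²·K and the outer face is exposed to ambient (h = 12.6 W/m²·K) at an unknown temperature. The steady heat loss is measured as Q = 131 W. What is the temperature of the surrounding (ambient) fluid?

Series resistances:
  R_conv,in = 1/(hA) = 1/(22.7·0.358) = 0.1231 K/W
  R_copper = L/(kA) = 0.0110/(431·0.358) = 7.129×10^-5 K/W
  R_vermiculite board = L/(kA) = 0.0312/(0.0709·0.358) = 1.229 K/W
  R_conv,out = 1/(hA) = 1/(12.6·0.358) = 0.2217 K/W
ΣR = 1.574 K/W
ΔT = Q·ΣR = 131 × 1.574 = 206.2 K
Heat flows outward, so T_out = T_in − ΔT = 232 − 206.2 = 25.8 °C

T_out = 25.8 °C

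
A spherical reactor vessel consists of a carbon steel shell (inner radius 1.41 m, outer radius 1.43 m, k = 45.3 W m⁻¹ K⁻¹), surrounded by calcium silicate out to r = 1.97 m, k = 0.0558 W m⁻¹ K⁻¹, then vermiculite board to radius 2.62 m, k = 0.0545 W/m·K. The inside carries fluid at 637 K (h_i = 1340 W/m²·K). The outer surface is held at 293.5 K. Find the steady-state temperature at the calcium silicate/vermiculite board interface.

T = 432 K

Resistance network (inner→outer):
  R_conv,in = 1/(4πr²h) = 1/(4π·1.41²·1340) = 2.987×10^-5 K/W
  R_carbon steel = (1/1.41 − 1/1.43)/(4πk) = 0.009919/(4π·45.3) = 1.742×10^-5 K/W
  R_calcium silicate = (1/1.43 − 1/1.97)/(4πk) = 0.1917/(4π·0.0558) = 0.2734 K/W
  R_vermiculite board = (1/1.97 − 1/2.62)/(4πk) = 0.1259/(4π·0.0545) = 0.1839 K/W
ΣR = 2.987×10^-5 + 1.742×10^-5 + 0.2734 + 0.1839 = 0.4573 K/W
Q = ΔT/ΣR = (637 K − 293.5 K)/0.4573 = 751.1 W
From the inner boundary to the calcium silicate/vermiculite board interface, ΣR_partial = 0.2734 K/W.
T_interface = T_in − Q·ΣR_partial = 637 K − (751.1)(0.2734) = 432 K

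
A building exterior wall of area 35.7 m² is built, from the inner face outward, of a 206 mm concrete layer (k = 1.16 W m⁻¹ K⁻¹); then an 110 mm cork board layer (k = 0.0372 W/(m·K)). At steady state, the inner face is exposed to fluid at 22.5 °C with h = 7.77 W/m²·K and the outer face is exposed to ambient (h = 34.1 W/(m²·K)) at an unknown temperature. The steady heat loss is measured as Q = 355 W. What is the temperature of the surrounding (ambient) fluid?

Sum the resistances:
  R_conv,in = 1/(hA) = 1/(7.77·35.7) = 0.003605 K/W
  R_concrete = L/(kA) = 0.206/(1.16·35.7) = 0.004974 K/W
  R_cork board = L/(kA) = 0.110/(0.0372·35.7) = 0.08283 K/W
  R_conv,out = 1/(hA) = 1/(34.1·35.7) = 8.214×10^-4 K/W
ΣR = 0.09223 K/W
ΔT = Q·ΣR = 355 × 0.09223 = 32.74 K
Heat flows outward, so T_out = T_in − ΔT = 22.5 − 32.74 = -10.2 °C

T_out = -10.2 °C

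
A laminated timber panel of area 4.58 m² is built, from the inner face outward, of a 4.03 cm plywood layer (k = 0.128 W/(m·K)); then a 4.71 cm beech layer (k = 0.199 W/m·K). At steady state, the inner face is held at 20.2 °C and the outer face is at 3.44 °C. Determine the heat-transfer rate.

Series thermal resistances, inner to outer:
  R_plywood = L/(kA) = 0.0403/(0.128·4.58) = 0.06874 K/W
  R_beech = L/(kA) = 0.0471/(0.199·4.58) = 0.05168 K/W
ΣR = 0.06874 + 0.05168 = 0.1204 K/W
Q = ΔT/ΣR = (20.2 °C − 3.44 °C)/0.1204 = 139 W

Q = 139 W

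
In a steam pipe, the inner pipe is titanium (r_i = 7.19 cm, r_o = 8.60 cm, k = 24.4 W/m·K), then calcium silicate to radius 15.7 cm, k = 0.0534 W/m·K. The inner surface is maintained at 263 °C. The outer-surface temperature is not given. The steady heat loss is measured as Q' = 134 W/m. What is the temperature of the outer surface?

T_out = 22.5 °C

Sum the resistances:
  R'_titanium = ln(0.0860/0.0719)/(2πk) = 0.1791/(2π·24.4) = 0.001168 m·K/W
  R'_calcium silicate = ln(0.157/0.0860)/(2πk) = 0.6019/(2π·0.0534) = 1.794 m·K/W
ΣR = 1.795 m·K/W
ΔT = Q'·ΣR = 134 × 1.795 = 240.5 K
Heat flows outward, so T_out = T_in − ΔT = 263 − 240.5 = 22.5 °C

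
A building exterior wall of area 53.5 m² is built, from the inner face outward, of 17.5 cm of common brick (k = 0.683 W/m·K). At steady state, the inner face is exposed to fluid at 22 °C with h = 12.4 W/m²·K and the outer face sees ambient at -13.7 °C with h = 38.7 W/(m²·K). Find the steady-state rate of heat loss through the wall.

Series thermal resistances, inner to outer:
  R_conv,in = 1/(hA) = 1/(12.4·53.5) = 0.001507 K/W
  R_common brick = L/(kA) = 0.175/(0.683·53.5) = 0.004789 K/W
  R_conv,out = 1/(hA) = 1/(38.7·53.5) = 4.830×10^-4 K/W
ΣR = 0.001507 + 0.004789 + 4.830×10^-4 = 0.006779 K/W
Q = ΔT/ΣR = (22 °C − -13.7 °C)/0.006779 = 5270 W

Q = 5270 W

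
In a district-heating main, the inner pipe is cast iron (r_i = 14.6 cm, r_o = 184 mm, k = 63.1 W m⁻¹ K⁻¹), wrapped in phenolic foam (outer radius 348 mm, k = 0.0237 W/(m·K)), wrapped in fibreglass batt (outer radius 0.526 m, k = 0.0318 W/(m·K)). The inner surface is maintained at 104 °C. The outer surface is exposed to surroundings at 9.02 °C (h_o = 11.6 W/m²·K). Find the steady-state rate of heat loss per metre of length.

Treat each layer as a resistance in series:
  R'_cast iron = ln(0.184/0.146)/(2πk) = 0.2313/(2π·63.1) = 5.835×10^-4 m·K/W
  R'_phenolic foam = ln(0.348/0.184)/(2πk) = 0.6373/(2π·0.0237) = 4.279 m·K/W
  R'_fibreglass batt = ln(0.526/0.348)/(2πk) = 0.4131/(2π·0.0318) = 2.068 m·K/W
  R'_conv,out = 1/(2πr h) = 1/(2π·0.526·11.6) = 0.02608 m·K/W
ΣR = 5.835×10^-4 + 4.279 + 2.068 + 0.02608 = 6.374 m·K/W
Q' = ΔT/ΣR = (104 °C − 9.02 °C)/6.374 = 14.9 W/m

Q' = 14.9 W/m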